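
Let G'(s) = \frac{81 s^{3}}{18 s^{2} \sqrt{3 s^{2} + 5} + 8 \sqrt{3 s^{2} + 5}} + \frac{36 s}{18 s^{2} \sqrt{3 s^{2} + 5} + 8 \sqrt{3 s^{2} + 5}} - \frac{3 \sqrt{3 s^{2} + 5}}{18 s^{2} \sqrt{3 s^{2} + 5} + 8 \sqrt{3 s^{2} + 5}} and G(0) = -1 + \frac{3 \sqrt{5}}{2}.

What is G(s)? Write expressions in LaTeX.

The integrand splits into summands that can be handled one at a time.
A general antiderivative is \frac{3 \sqrt{3 s^{2} + 5}}{2} - \frac{\operatorname{atan}{\left(\frac{3 s}{2} \right)}}{4} + C.
The condition gives C = -1 + \frac{3 \sqrt{5}}{2} - (\frac{3 \sqrt{5}}{2}) = -1.
So G(s) = - \frac{- 6 \sqrt{3 s^{2} + 5} + \operatorname{atan}{\left(\frac{3 s}{2} \right)} + 4}{4}.
Check: d/ds[- \frac{- 6 \sqrt{3 s^{2} + 5} + \operatorname{atan}{\left(\frac{3 s}{2} \right)} + 4}{4}] = \frac{81 s^{3} + 36 s - 3 \sqrt{3 s^{2} + 5}}{18 s^{2} \sqrt{3 s^{2} + 5} + 8 \sqrt{3 s^{2} + 5}}, which equals G'(s).

G(s) = - \frac{- 6 \sqrt{3 s^{2} + 5} + \operatorname{atan}{\left(\frac{3 s}{2} \right)} + 4}{4}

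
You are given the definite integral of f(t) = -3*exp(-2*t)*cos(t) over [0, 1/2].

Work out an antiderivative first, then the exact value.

A first test for any F(t): its t-derivative must equal f(t) identically.
F(t) = 3*(-sin(t) + 2*cos(t))*exp(-2*t)/5 is an antiderivative of f.
Check: d/dt[3*(-sin(t) + 2*cos(t))*exp(-2*t)/5] = -3*exp(-2*t)*cos(t) = f(t).
F(1/2) = -3*exp(-1)*sin(1/2)/5 + 6*exp(-1)*cos(1/2)/5; F(0) = 6/5.
Integral = F(1/2) - F(0) = -6/5 - 3*exp(-1)*sin(1/2)/5 + 6*exp(-1)*cos(1/2)/5.

Antiderivative: F(t) = 3*(-sin(t) + 2*cos(t))*exp(-2*t)/5; value = -6/5 - 3*exp(-1)*sin(1/2)/5 + 6*exp(-1)*cos(1/2)/5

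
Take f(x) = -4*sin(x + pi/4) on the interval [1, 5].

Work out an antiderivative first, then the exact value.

Antiderivative: F(x) = 4*cos(x + pi/4); value = -4*cos(pi/4 + 1) + 4*cos(pi/4 + 5)

Since d/dx undoes antidifferentiation here, F'(x) = f(x) is required of F(x).
F(x) = 4*cos(x + pi/4) is an antiderivative of f.
Check: d/dx[4*cos(x + pi/4)] = -4*sin(x + pi/4) = f(x).
F(5) = 4*cos(pi/4 + 5); F(1) = 4*cos(pi/4 + 1).
Integral = F(5) - F(1) = -4*cos(pi/4 + 1) + 4*cos(pi/4 + 5).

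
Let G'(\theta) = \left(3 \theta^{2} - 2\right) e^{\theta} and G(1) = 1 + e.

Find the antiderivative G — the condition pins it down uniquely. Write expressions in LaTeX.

G(\theta) = \left(3 \theta^{2} - 6 \theta + 4\right) e^{\theta} + 1

Recognize the product-rule pattern: G'(\theta) = u'v + uv' with u = 3 \theta^{2} - 6 \theta + 4, v = e^{\theta}, so integration by parts undoes it.
A general antiderivative is \left(3 \theta^{2} - 6 \theta + 4\right) e^{\theta} + C.
The condition gives C = 1 + e - (e) = 1.
So G(\theta) = \left(3 \theta^{2} - 6 \theta + 4\right) e^{\theta} + 1.
Check: d/d\theta[\left(3 \theta^{2} - 6 \theta + 4\right) e^{\theta} + 1] = 3 \theta^{2} e^{\theta} - 2 e^{\theta}, which equals G'(\theta).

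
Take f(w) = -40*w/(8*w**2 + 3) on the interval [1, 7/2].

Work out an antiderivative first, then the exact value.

Antiderivative: F(w) = -5*log(4*w**2 + 3/2)/2; value = -5*log(101/2)/2 + 5*log(11/2)/2

f matches the chain-rule pattern g'(h)*h' with inner function h(w) = 4*w**2 + 3/2; substituting u = h(w) collapses the integral.
F(w) = -5*log(4*w**2 + 3/2)/2 is an antiderivative of f.
Check: d/dw[-5*log(4*w**2 + 3/2)/2] = -40*w/(8*w**2 + 3) = f(w).
F(7/2) = -5*log(101/2)/2; F(1) = -5*log(11/2)/2.
Integral = F(7/2) - F(1) = -5*log(101/2)/2 + 5*log(11/2)/2.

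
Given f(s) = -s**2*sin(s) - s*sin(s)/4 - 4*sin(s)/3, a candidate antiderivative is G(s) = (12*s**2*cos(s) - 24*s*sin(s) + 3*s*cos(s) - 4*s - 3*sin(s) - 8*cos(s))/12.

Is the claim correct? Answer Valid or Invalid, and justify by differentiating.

d/ds[G] = -s**2*sin(s) - s*sin(s)/4 - 4*sin(s)/3 - 1/3
d/ds[G] - f(s) = -1/3 != 0.

Invalid: d/ds[G] - f = -1/3, which is not 0.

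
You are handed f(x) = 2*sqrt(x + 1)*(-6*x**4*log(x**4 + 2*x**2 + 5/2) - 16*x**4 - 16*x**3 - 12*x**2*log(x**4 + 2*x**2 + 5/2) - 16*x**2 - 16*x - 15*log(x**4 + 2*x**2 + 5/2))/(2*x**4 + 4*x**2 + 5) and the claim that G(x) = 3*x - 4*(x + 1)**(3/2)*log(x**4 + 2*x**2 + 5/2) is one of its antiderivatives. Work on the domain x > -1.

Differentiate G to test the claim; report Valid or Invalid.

Invalid: d/dx[G] - f = 3, which is not 0.

d/dx[G] = (-12*x**4*sqrt(x + 1)*log(x**4 + 2*x**2 + 5/2) - 32*x**4*sqrt(x + 1) + 6*x**4 - 32*x**3*sqrt(x + 1) - 24*x**2*sqrt(x + 1)*log(x**4 + 2*x**2 + 5/2) - 32*x**2*sqrt(x + 1) + 12*x**2 - 32*x*sqrt(x + 1) - 30*sqrt(x + 1)*log(x**4 + 2*x**2 + 5/2) + 15)/(2*x**4 + 4*x**2 + 5)
d/dx[G] - f(x) = 3 != 0.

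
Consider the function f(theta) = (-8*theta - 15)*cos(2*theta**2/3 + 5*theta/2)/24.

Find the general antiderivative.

The substitution u = 2*theta**2/3 + 5*theta/2 works: f is exactly (dF/du)*(du/dtheta) for that inner function.
Check: d/dtheta[-sin(2*theta**2/3 + 5*theta/2)/4] = -theta*cos(2*theta**2/3 + 5*theta/2)/3 - 5*cos(2*theta**2/3 + 5*theta/2)/8, which equals f(theta).

F(theta) = -sin(2*theta**2/3 + 5*theta/2)/4 + C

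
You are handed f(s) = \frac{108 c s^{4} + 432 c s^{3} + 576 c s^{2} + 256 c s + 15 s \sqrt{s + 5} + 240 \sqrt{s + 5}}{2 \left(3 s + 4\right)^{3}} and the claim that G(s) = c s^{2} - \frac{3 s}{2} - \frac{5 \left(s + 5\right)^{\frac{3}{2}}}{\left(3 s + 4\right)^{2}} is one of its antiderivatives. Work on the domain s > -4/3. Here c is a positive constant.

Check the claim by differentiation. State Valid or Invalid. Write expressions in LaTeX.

Invalid: d/ds[G] - f = - \frac{3}{2}, which is not 0.

d/ds[G] = \frac{108 c s^{4} + 432 c s^{3} + 576 c s^{2} + 256 c s - 81 s^{3} - 324 s^{2} + 15 s \sqrt{s + 5} - 432 s + 240 \sqrt{s + 5} - 192}{54 s^{3} + 216 s^{2} + 288 s + 128}
d/ds[G] - f(s) = - \frac{3}{2} != 0.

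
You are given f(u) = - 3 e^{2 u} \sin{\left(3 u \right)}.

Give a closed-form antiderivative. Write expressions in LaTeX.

An antiderivative is F(u) = \frac{3 \left(- 2 \sin{\left(3 u \right)} + 3 \cos{\left(3 u \right)}\right) e^{2 u}}{13}.

Differentiate the proposed F(u) back; it has to land on f(u) exactly.
Check: d/du[\frac{3 \left(- 2 \sin{\left(3 u \right)} + 3 \cos{\left(3 u \right)}\right) e^{2 u}}{13}] = - 3 e^{2 u} \sin{\left(3 u \right)} = f(u).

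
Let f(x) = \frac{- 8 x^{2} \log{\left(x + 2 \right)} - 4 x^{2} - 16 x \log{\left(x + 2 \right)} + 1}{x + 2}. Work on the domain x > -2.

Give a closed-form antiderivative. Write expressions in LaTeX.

Recognize the product-rule pattern: f = u'v + uv' with u = 1 - 4 x^{2}, v = \log{\left(x + 2 \right)}, so integration by parts undoes it.
Check: d/dx[- \left(4 x^{2} - 1\right) \log{\left(x + 2 \right)}] = \frac{- 8 x^{2} \log{\left(x + 2 \right)} - 4 x^{2} - 16 x \log{\left(x + 2 \right)} + 1}{x + 2} = f(x).

An antiderivative is F(x) = - \left(4 x^{2} - 1\right) \log{\left(x + 2 \right)}.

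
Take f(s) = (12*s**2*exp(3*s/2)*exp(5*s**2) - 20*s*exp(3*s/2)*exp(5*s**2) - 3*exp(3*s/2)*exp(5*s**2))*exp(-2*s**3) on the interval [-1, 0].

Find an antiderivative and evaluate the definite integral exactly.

f matches the chain-rule pattern g'(h)*h' with inner function h(s) = -2*s**3 + 5*s**2 + 3*s/2; substituting u = h(s) collapses the integral.
F(s) = -2*exp(3*s/2)*exp(5*s**2)*exp(-2*s**3) is an antiderivative of f.
Check: d/ds[-2*exp(3*s/2)*exp(5*s**2)*exp(-2*s**3)] = (12*s**2*exp(3*s/2)*exp(5*s**2) - 20*s*exp(3*s/2)*exp(5*s**2) - 3*exp(3*s/2)*exp(5*s**2))*exp(-2*s**3) = f(s).
F(0) = -2; F(-1) = -2*exp(11/2).
Integral = F(0) - F(-1) = -2 + 2*exp(11/2).

Antiderivative: F(s) = -2*exp(3*s/2)*exp(5*s**2)*exp(-2*s**3); value = -2 + 2*exp(11/2)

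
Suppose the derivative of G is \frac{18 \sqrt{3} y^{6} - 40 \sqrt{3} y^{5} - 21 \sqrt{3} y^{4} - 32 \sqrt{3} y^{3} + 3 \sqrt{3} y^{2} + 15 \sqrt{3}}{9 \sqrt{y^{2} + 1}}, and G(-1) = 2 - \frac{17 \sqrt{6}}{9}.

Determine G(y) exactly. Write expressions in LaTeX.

G'(y) has the shape u'v + uv' for u = \frac{2 \sqrt{3 y^{2} + 3}}{3} and v = \frac{y^{5}}{2} - \frac{4 y^{4}}{3} - \frac{3 y^{3}}{2} + \frac{5 y}{2} — it is the derivative of the product u*v.
A general antiderivative is \frac{2 \sqrt{3 y^{2} + 3} \left(\frac{y^{5}}{2} - \frac{4 y^{4}}{3} - \frac{3 y^{3}}{2} + \frac{5 y}{2}\right)}{3} + C.
The condition gives C = 2 - \frac{17 \sqrt{6}}{9} - (- \frac{17 \sqrt{6}}{9}) = 2.
So G(y) = \frac{\sqrt{3} y \sqrt{y^{2} + 1} \left(3 y^{4} - 8 y^{3} - 9 y^{2} + 15\right) + 18}{9}.
Check: d/dy[\frac{\sqrt{3} y \sqrt{y^{2} + 1} \left(3 y^{4} - 8 y^{3} - 9 y^{2} + 15\right) + 18}{9}] = \frac{18 \sqrt{3} y^{6} - 40 \sqrt{3} y^{5} - 21 \sqrt{3} y^{4} - 32 \sqrt{3} y^{3} + 3 \sqrt{3} y^{2} + 15 \sqrt{3}}{9 \sqrt{y^{2} + 1}} = G'(y).

G(y) = \frac{\sqrt{3} y \sqrt{y^{2} + 1} \left(3 y^{4} - 8 y^{3} - 9 y^{2} + 15\right) + 18}{9}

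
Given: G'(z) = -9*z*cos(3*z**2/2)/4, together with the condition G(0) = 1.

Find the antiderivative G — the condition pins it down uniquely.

The substitution u = 3*z**2/2 works: G'(z) is exactly (dG/du)*(du/dz) for that inner function.
A general antiderivative is -3*sin(3*z**2/2)/4 + C.
The condition gives C = 1 - (0) = 1.
So G(z) = (4 - 3*sin(3*z**2/2))/4.
Check: d/dz[(4 - 3*sin(3*z**2/2))/4] = -9*z*cos(3*z**2/2)/4 = G'(z).

G(z) = (4 - 3*sin(3*z**2/2))/4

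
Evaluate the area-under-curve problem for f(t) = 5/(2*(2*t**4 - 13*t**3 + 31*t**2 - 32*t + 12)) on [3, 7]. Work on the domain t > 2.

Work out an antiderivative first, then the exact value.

Antiderivative: F(t) = 5*(-3*(t - 2)*log(t - 2) + 4*(t - 2)*log(t - 3/2) - (t - 2)*log(t - 1) - 1)/(2*(t - 2)); value = -15*log(5)/2 - 5*log(6)/2 - 10*log(3/2) + 5*log(2)/2 + 2 + 10*log(11/2)

The denominator factors as 2*(t - 2)**2*(t - 1)*(2*t - 3); partial fractions split f into directly integrable pieces: 20/(2*t - 3) - 5/(2*(t - 1)) - 15/(2*(t - 2)) + 5/(2*(t - 2)**2).
F(t) = 5*(-3*(t - 2)*log(t - 2) + 4*(t - 2)*log(t - 3/2) - (t - 2)*log(t - 1) - 1)/(2*(t - 2)) is an antiderivative of f.
Check: d/dt[5*(-3*(t - 2)*log(t - 2) + 4*(t - 2)*log(t - 3/2) - (t - 2)*log(t - 1) - 1)/(2*(t - 2))] = 5/(4*t**4 - 26*t**3 + 62*t**2 - 64*t + 24), which equals f(t).
F(7) = -15*log(5)/2 - 5*log(6)/2 - 1/2 + 10*log(11/2); F(3) = -5/2 - 5*log(2)/2 + 10*log(3/2).
Integral = F(7) - F(3) = -15*log(5)/2 - 5*log(6)/2 - 10*log(3/2) + 5*log(2)/2 + 2 + 10*log(11/2).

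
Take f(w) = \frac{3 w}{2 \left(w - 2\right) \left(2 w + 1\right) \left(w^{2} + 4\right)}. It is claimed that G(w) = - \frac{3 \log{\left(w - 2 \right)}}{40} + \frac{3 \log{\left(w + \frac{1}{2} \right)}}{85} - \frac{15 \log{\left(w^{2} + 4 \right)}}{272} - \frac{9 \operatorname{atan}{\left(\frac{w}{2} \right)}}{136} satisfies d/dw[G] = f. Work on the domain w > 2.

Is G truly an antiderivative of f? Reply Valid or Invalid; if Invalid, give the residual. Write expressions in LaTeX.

Invalid: d/dw[G] - f = - \frac{3}{20 w - 40}, which is not 0.

d/dw[G] = \frac{- 6 w^{3} - 3 w^{2} + 6 w - 12}{40 w^{4} - 60 w^{3} + 120 w^{2} - 240 w - 160}
d/dw[G] - f(w) = - \frac{3}{20 w - 40} != 0.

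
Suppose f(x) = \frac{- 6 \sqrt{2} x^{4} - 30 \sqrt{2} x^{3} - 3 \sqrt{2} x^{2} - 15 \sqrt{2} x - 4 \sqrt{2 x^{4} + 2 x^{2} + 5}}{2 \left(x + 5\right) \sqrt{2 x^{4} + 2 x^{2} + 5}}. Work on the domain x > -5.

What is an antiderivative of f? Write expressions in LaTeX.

An antiderivative is F(x) = \frac{- 3 \sqrt{2} \sqrt{2 x^{4} + 2 x^{2} + 5} - 8 \log{\left(x + 5 \right)}}{4}.

An antiderivative F(x) passes only if d/dx[F] lands on f(x) exactly.
Check: d/dx[\frac{- 3 \sqrt{2} \sqrt{2 x^{4} + 2 x^{2} + 5} - 8 \log{\left(x + 5 \right)}}{4}] = \frac{- 6 \sqrt{2} x^{4} - 30 \sqrt{2} x^{3} - 3 \sqrt{2} x^{2} - 15 \sqrt{2} x - 4 \sqrt{2 x^{4} + 2 x^{2} + 5}}{2 x \sqrt{2 x^{4} + 2 x^{2} + 5} + 10 \sqrt{2 x^{4} + 2 x^{2} + 5}}, which equals f(x).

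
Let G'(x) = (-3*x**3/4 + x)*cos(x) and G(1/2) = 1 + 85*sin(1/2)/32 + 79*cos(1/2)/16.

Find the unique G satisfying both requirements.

G(x) = -(3*x**3*sin(x) + 9*x**2*cos(x) - 22*x*sin(x) - 22*cos(x) - 4)/4

For G(x) to be correct, d/dx[G] must agree with the stated G'(x) identically.
A general antiderivative is -3*x**3*sin(x)/4 - 9*x**2*cos(x)/4 + 11*x*sin(x)/2 + 11*cos(x)/2 + C.
The condition gives C = 1 + 85*sin(1/2)/32 + 79*cos(1/2)/16 - (85*sin(1/2)/32 + 79*cos(1/2)/16) = 1.
So G(x) = -(3*x**3*sin(x) + 9*x**2*cos(x) - 22*x*sin(x) - 22*cos(x) - 4)/4.
Check: d/dx[-(3*x**3*sin(x) + 9*x**2*cos(x) - 22*x*sin(x) - 22*cos(x) - 4)/4] = -3*x**3*cos(x)/4 + x*cos(x), which equals G'(x).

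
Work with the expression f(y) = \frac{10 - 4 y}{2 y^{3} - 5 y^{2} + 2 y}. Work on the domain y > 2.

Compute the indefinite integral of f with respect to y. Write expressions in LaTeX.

F(y) = 5 \log{\left(y \right)} + \frac{\log{\left(y - 2 \right)}}{3} - \frac{16 \log{\left(y - \frac{1}{2} \right)}}{3} + C

The denominator factors as y \left(y - 2\right) \left(2 y - 1\right); partial fractions split f into directly integrable pieces: - \frac{32}{3 \left(2 y - 1\right)} + \frac{1}{3 \left(y - 2\right)} + \frac{5}{y}.
Check: d/dy[5 \log{\left(y \right)} + \frac{\log{\left(y - 2 \right)}}{3} - \frac{16 \log{\left(y - \frac{1}{2} \right)}}{3}] = \frac{10 - 4 y}{2 y^{3} - 5 y^{2} + 2 y} = f(y).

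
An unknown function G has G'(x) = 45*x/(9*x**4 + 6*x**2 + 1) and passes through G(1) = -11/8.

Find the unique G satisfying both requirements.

G(x) = 1/2 - 5/(2*(x**2 + 1/3))

G'(x) matches the chain-rule pattern g'(h)*h' with inner function h(x) = x**2 + 1/3; substituting u = h(x) collapses the integral.
A general antiderivative is -5/(2*(x**2 + 1/3)) + C.
The condition gives C = -11/8 - (-15/8) = 1/2.
So G(x) = 1/2 - 5/(2*(x**2 + 1/3)).
Check: d/dx[1/2 - 5/(2*(x**2 + 1/3))] = 45*x/(9*x**4 + 6*x**2 + 1) = G'(x).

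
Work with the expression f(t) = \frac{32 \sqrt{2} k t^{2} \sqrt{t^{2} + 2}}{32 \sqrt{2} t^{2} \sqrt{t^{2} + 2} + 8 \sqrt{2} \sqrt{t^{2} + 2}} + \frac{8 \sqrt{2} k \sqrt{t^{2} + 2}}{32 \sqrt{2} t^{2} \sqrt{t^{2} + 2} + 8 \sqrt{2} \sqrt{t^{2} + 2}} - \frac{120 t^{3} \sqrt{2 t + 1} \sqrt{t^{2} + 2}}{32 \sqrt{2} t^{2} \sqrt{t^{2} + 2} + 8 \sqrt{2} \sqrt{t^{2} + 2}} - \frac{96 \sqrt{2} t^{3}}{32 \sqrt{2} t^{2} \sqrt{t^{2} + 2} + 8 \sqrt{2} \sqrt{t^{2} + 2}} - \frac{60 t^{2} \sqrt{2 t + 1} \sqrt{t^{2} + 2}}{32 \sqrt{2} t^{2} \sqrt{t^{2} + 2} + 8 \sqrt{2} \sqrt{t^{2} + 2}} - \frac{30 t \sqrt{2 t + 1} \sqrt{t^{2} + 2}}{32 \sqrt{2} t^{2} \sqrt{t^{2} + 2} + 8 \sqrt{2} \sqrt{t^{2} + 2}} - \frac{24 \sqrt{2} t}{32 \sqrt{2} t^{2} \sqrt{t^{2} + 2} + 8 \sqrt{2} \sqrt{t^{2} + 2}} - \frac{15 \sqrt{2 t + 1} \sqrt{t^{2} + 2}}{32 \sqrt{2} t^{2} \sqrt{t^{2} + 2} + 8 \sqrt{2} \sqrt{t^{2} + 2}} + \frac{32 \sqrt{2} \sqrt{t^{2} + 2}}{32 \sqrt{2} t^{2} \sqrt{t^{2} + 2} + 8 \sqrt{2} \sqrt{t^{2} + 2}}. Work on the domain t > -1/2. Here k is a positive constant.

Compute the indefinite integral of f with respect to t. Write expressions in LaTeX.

Integrate term by term and add the pieces.
Check: d/dt[\frac{16 k t - 3 \sqrt{2} \left(2 t + 1\right)^{\frac{5}{2}} - 48 \sqrt{t^{2} + 2} + 32 \operatorname{atan}{\left(2 t \right)}}{16}] = \frac{64 k t^{2} \sqrt{t^{2} + 2} + 16 k \sqrt{t^{2} + 2} - 120 \sqrt{2} t^{3} \sqrt{2 t + 1} \sqrt{t^{2} + 2} - 192 t^{3} - 60 \sqrt{2} t^{2} \sqrt{2 t + 1} \sqrt{t^{2} + 2} - 30 \sqrt{2} t \sqrt{2 t + 1} \sqrt{t^{2} + 2} - 48 t - 15 \sqrt{2} \sqrt{2 t + 1} \sqrt{t^{2} + 2} + 64 \sqrt{t^{2} + 2}}{64 t^{2} \sqrt{t^{2} + 2} + 16 \sqrt{t^{2} + 2}}, which equals f(t).

F(t) = \frac{16 k t - 3 \sqrt{2} \left(2 t + 1\right)^{\frac{5}{2}} - 48 \sqrt{t^{2} + 2} + 32 \operatorname{atan}{\left(2 t \right)}}{16} + C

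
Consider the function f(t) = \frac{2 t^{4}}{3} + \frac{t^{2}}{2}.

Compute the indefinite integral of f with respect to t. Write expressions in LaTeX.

Integrate term by term and add the pieces.
Check: d/dt[\frac{t^{3} \left(4 t^{2} + 5\right)}{30}] = \frac{2 t^{4}}{3} + \frac{t^{2}}{2} = f(t).

F(t) = \frac{t^{3} \left(4 t^{2} + 5\right)}{30} + C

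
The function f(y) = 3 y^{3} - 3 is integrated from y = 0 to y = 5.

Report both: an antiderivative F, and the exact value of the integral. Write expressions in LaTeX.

An antiderivative F(y) passes only if d/dy[F] lands on f(y) exactly.
F(y) = \frac{3 y \left(y^{3} - 4\right)}{4} is an antiderivative of f.
Check: d/dy[\frac{3 y \left(y^{3} - 4\right)}{4}] = 3 y^{3} - 3 = f(y).
F(5) = \frac{1815}{4}; F(0) = 0.
Integral = F(5) - F(0) = \frac{1815}{4}.

Antiderivative: F(y) = \frac{3 y \left(y^{3} - 4\right)}{4}; value = \frac{1815}{4}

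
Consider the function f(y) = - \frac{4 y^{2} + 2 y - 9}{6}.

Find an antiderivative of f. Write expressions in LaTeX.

An antiderivative is F(y) = - \frac{y \left(y + 3\right) \left(4 y - 9\right)}{18}.

A first test for any F(y): its y-derivative must equal f(y) identically.
Check: d/dy[- \frac{y \left(y + 3\right) \left(4 y - 9\right)}{18}] = - \frac{2 y^{2}}{3} - \frac{y}{3} + \frac{3}{2}, which equals f(y).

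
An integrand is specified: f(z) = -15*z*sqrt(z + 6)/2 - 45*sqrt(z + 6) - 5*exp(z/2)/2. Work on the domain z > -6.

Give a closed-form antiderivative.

The integrand splits into summands that can be handled one at a time.
Check: d/dz[-3*(z + 6)**(5/2) - 5*exp(z/2)] = -15*z*sqrt(z + 6)/2 - 45*sqrt(z + 6) - 5*exp(z/2)/2 = f(z).

An antiderivative is F(z) = -3*(z + 6)**(5/2) - 5*exp(z/2).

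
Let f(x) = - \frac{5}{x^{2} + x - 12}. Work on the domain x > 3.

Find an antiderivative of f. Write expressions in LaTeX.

An antiderivative is F(x) = \frac{5 \left(- \log{\left(x - 3 \right)} + \log{\left(x + 4 \right)}\right)}{7}.

The denominator factors as \left(x - 3\right) \left(x + 4\right); partial fractions split f into directly integrable pieces: \frac{5}{7 \left(x + 4\right)} - \frac{5}{7 \left(x - 3\right)}.
Check: d/dx[\frac{5 \left(- \log{\left(x - 3 \right)} + \log{\left(x + 4 \right)}\right)}{7}] = - \frac{5}{x^{2} + x - 12} = f(x).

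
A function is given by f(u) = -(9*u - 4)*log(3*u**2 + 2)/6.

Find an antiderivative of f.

For F(u) to be correct the identity F'(u) - f(u) = 0 must hold.
Check: d/du[-3*u**2*log(3*u**2 + 2)/4 + 3*u**2/4 + 2*u*log(3*u**2 + 2)/3 - 4*u/3 - log(u**2 + 2/3)/2 + 4*sqrt(6)*atan(sqrt(6)*u/2)/9] = -3*u*log(3*u**2 + 2)/2 + 2*log(3*u**2 + 2)/3, which equals f(u).

An antiderivative is F(u) = -3*u**2*log(3*u**2 + 2)/4 + 3*u**2/4 + 2*u*log(3*u**2 + 2)/3 - 4*u/3 - log(u**2 + 2/3)/2 + 4*sqrt(6)*atan(sqrt(6)*u/2)/9.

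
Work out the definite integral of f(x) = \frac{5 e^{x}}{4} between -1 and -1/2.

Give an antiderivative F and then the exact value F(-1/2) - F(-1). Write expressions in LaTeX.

Since d/dx undoes antidifferentiation here, F'(x) = f(x) is required of F(x).
F(x) = \frac{5 e^{x}}{4} is an antiderivative of f.
Check: d/dx[\frac{5 e^{x}}{4}] = \frac{5 e^{x}}{4} = f(x).
F(-1/2) = \frac{5}{4 e^{\frac{1}{2}}}; F(-1) = \frac{5}{4 e}.
Integral = F(-1/2) - F(-1) = - \frac{5}{4 e} + \frac{5}{4 e^{\frac{1}{2}}}.

Antiderivative: F(x) = \frac{5 e^{x}}{4}; value = - \frac{5}{4 e} + \frac{5}{4 e^{\frac{1}{2}}}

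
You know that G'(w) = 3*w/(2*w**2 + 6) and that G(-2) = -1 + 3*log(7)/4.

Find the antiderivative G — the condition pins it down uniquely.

The substitution u = w**2 + 3 works: G'(w) is exactly (dG/du)*(du/dw) for that inner function.
A general antiderivative is 3*log(w**2 + 3)/4 + C.
The condition gives C = -1 + 3*log(7)/4 - (3*log(7)/4) = -1.
So G(w) = 3*log(w**2 + 3)/4 - 1.
Check: d/dw[3*log(w**2 + 3)/4 - 1] = 3*w/(2*w**2 + 6) = G'(w).

G(w) = 3*log(w**2 + 3)/4 - 1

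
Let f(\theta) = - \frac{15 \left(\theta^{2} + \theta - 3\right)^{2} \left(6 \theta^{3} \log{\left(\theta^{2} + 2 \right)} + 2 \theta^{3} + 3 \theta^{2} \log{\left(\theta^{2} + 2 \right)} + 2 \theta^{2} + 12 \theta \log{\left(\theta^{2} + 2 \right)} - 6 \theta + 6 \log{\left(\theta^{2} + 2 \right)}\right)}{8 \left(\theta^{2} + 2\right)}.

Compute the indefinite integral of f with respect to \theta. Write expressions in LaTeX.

Recognize the product-rule pattern: f = u'v + uv' with u = - \frac{15 \left(\theta^{2} + \theta - 3\right)^{3}}{8}, v = \log{\left(\theta^{2} + 2 \right)}, so integration by parts undoes it.
Check: d/d\theta[- \frac{15 \left(\theta^{2} + \theta - 3\right)^{3} \log{\left(\theta^{2} + 2 \right)}}{8}] = \frac{- 90 \theta^{7} \log{\left(\theta^{2} + 2 \right)} - 30 \theta^{7} - 225 \theta^{6} \log{\left(\theta^{2} + 2 \right)} - 90 \theta^{6} + 180 \theta^{5} \log{\left(\theta^{2} + 2 \right)} + 180 \theta^{5} + 315 \theta^{4} \log{\left(\theta^{2} + 2 \right)} + 510 \theta^{4} + 180 \theta^{3} \log{\left(\theta^{2} + 2 \right)} - 540 \theta^{3} + 1125 \theta^{2} \log{\left(\theta^{2} + 2 \right)} - 810 \theta^{2} - 1080 \theta \log{\left(\theta^{2} + 2 \right)} + 810 \theta - 810 \log{\left(\theta^{2} + 2 \right)}}{8 \theta^{2} + 16}, which equals f(\theta).

F(\theta) = - \frac{15 \left(\theta^{2} + \theta - 3\right)^{3} \log{\left(\theta^{2} + 2 \right)}}{8} + C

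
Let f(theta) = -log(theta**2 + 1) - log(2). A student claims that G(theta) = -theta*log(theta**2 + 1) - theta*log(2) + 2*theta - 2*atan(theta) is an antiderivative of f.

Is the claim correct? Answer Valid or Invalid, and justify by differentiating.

Valid: G'(theta) = f(theta).

d/dtheta[G] = -log(theta**2 + 1) - log(2)
This equals f(theta) exactly, so the claim holds.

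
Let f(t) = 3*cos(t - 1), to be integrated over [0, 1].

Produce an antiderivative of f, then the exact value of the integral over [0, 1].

Antiderivative: F(t) = 3*sin(t - 1); value = 3*sin(1)

For F(t) to be correct the identity F'(t) - f(t) = 0 must hold.
F(t) = 3*sin(t - 1) is an antiderivative of f.
Check: d/dt[3*sin(t - 1)] = 3*cos(t - 1) = f(t).
F(1) = 0; F(0) = -3*sin(1).
Integral = F(1) - F(0) = 3*sin(1).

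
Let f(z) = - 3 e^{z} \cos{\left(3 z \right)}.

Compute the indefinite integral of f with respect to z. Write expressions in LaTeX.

For F(z) to be correct the identity F'(z) - f(z) = 0 must hold.
Check: d/dz[\frac{3 \left(- 3 \sin{\left(3 z \right)} - \cos{\left(3 z \right)}\right) e^{z}}{10}] = - 3 e^{z} \cos{\left(3 z \right)} = f(z).

F(z) = \frac{3 \left(- 3 \sin{\left(3 z \right)} - \cos{\left(3 z \right)}\right) e^{z}}{10} + C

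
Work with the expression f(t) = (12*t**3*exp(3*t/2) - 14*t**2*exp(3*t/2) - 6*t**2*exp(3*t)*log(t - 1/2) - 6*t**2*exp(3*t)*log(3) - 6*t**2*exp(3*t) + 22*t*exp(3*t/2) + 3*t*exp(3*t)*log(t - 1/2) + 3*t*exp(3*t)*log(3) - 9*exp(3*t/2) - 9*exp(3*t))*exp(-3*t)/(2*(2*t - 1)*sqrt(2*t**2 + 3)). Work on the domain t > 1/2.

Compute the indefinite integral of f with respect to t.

Recognize the product-rule pattern: f = u'v + uv' with u = -3*sqrt(2*t**2 + 3)/4, v = log(3*t - 3/2) + 4*exp(-3*t/2)/3, so integration by parts undoes it.
Check: d/dt[-3*sqrt(2*t**2 + 3)*log(3*t - 3/2)/4 - sqrt(2*t**2 + 3)*exp(-3*t/2)] = (12*t**3*sqrt(2*t**2 + 3)*exp(3*t/2) - 14*t**2*sqrt(2*t**2 + 3)*exp(3*t/2) - 6*t**2*sqrt(2*t**2 + 3)*exp(3*t)*log(t - 1/2) - 6*t**2*sqrt(2*t**2 + 3)*exp(3*t)*log(3) - 6*t**2*sqrt(2*t**2 + 3)*exp(3*t) + 22*t*sqrt(2*t**2 + 3)*exp(3*t/2) + 3*t*sqrt(2*t**2 + 3)*exp(3*t)*log(t - 1/2) + 3*t*sqrt(2*t**2 + 3)*exp(3*t)*log(3) - 9*sqrt(2*t**2 + 3)*exp(3*t/2) - 9*sqrt(2*t**2 + 3)*exp(3*t))/(8*t**3*exp(3*t) - 4*t**2*exp(3*t) + 12*t*exp(3*t) - 6*exp(3*t)), which equals f(t).

F(t) = -3*sqrt(2*t**2 + 3)*log(3*t - 3/2)/4 - sqrt(2*t**2 + 3)*exp(-3*t/2) + C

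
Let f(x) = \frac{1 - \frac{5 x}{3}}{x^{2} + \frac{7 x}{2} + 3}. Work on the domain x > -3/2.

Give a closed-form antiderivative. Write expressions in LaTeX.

An antiderivative is F(x) = - \frac{- 21 \log{\left(x + \frac{3}{2} \right)} + 26 \log{\left(x + 2 \right)}}{3}.

The denominator factors as 3 \left(x + 2\right) \left(2 x + 3\right); partial fractions split f into directly integrable pieces: \frac{14}{2 x + 3} - \frac{26}{3 \left(x + 2\right)}.
Check: d/dx[- \frac{- 21 \log{\left(x + \frac{3}{2} \right)} + 26 \log{\left(x + 2 \right)}}{3}] = \frac{6 - 10 x}{6 x^{2} + 21 x + 18}, which equals f(x).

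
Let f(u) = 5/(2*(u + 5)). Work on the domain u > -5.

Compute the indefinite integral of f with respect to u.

F(u) = 5*log(u/2 + 5/2)/2 + C

A candidate is checked by its d/du: the result must match f(u).
Check: d/du[5*log(u/2 + 5/2)/2] = 5/(2*u + 10), which equals f(u).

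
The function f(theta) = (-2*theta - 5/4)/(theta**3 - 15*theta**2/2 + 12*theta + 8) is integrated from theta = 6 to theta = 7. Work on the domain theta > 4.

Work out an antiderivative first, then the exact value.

Antiderivative: F(theta) = log(theta - 4)/81 - log(theta + 1/2)/81 + 37/(18*theta - 72); value = -37/108 - log(15/2)/81 - log(2)/81 + log(3)/81 + log(13/2)/81

Factor the denominator (2*(theta - 4)**2*(2*theta + 1)) and decompose: f = -2/(81*(2*theta + 1)) + 1/(81*(theta - 4)) - 37/(18*(theta - 4)**2); each piece integrates to a log, atan, or power term.
F(theta) = log(theta - 4)/81 - log(theta + 1/2)/81 + 37/(18*theta - 72) is an antiderivative of f.
Check: d/dtheta[log(theta - 4)/81 - log(theta + 1/2)/81 + 37/(18*theta - 72)] = (-8*theta - 5)/(4*theta**3 - 30*theta**2 + 48*theta + 32), which equals f(theta).
F(7) = -log(15/2)/81 + log(3)/81 + 37/54; F(6) = -log(13/2)/81 + log(2)/81 + 37/36.
Integral = F(7) - F(6) = -37/108 - log(15/2)/81 - log(2)/81 + log(3)/81 + log(13/2)/81.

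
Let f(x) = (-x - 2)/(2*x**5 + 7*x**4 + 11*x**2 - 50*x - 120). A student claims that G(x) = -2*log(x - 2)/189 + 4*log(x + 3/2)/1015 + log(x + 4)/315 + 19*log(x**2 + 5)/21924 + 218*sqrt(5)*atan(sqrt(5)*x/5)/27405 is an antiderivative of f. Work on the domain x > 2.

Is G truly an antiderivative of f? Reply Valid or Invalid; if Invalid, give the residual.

d/dx[G] = (-38*x**4 - 133*x**3 + 190*x**2 - 10506*x - 21924)/(21924*x**5 + 76734*x**4 + 120582*x**2 - 548100*x - 1315440)
d/dx[G] - f(x) = -19*x/(10962*x**2 + 54810) != 0.

Invalid: d/dx[G] - f = -19*x/(10962*x**2 + 54810), which is not 0.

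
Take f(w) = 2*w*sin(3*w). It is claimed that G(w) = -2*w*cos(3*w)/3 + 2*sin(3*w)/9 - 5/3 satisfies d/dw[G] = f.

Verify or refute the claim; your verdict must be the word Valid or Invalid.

Valid: G'(w) = f(w).

d/dw[G] = 2*w*sin(3*w)
This equals f(w) exactly, so the claim holds.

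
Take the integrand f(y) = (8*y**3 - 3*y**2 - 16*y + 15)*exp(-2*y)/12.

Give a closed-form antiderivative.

Recognize the product-rule pattern: f = u'v + uv' with u = -y**3/3 - 3*y**2/8 + 7*y/24 - 23/48, v = exp(-2*y), so integration by parts undoes it.
Check: d/dy[-y**3*exp(-2*y)/3 - 3*y**2*exp(-2*y)/8 + 7*y*exp(-2*y)/24 - 23*exp(-2*y)/48] = (8*y**3 - 3*y**2 - 16*y + 15)*exp(-2*y)/12 = f(y).

An antiderivative is F(y) = -y**3*exp(-2*y)/3 - 3*y**2*exp(-2*y)/8 + 7*y*exp(-2*y)/24 - 23*exp(-2*y)/48.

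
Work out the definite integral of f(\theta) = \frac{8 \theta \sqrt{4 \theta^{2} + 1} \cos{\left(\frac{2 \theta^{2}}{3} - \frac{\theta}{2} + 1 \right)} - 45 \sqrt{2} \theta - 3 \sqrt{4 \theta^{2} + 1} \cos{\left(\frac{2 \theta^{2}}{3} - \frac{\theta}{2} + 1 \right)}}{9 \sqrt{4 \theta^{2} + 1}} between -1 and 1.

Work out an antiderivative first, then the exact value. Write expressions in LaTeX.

Check any antiderivative F(\theta) by computing F'(\theta) and comparing it with f(\theta).
F(\theta) = \frac{\sqrt{2} \left(- 15 \sqrt{4 \theta^{2} + 1} + 4 \sqrt{2} \sin{\left(\frac{2 \theta^{2}}{3} - \frac{\theta}{2} + 1 \right)}\right)}{12} is an antiderivative of f.
Check: d/d\theta[\frac{\sqrt{2} \left(- 15 \sqrt{4 \theta^{2} + 1} + 4 \sqrt{2} \sin{\left(\frac{2 \theta^{2}}{3} - \frac{\theta}{2} + 1 \right)}\right)}{12}] = \frac{8 \theta \sqrt{4 \theta^{2} + 1} \cos{\left(\frac{2 \theta^{2}}{3} - \frac{\theta}{2} + 1 \right)} - 45 \sqrt{2} \theta - 3 \sqrt{4 \theta^{2} + 1} \cos{\left(\frac{2 \theta^{2}}{3} - \frac{\theta}{2} + 1 \right)}}{9 \sqrt{4 \theta^{2} + 1}} = f(\theta).
F(1) = - \frac{5 \sqrt{10}}{4} + \frac{2 \sin{\left(\frac{7}{6} \right)}}{3}; F(-1) = - \frac{5 \sqrt{10}}{4} + \frac{2 \sin{\left(\frac{13}{6} \right)}}{3}.
Integral = F(1) - F(-1) = - \frac{2 \sin{\left(\frac{13}{6} \right)}}{3} + \frac{2 \sin{\left(\frac{7}{6} \right)}}{3}.

Antiderivative: F(\theta) = \frac{\sqrt{2} \left(- 15 \sqrt{4 \theta^{2} + 1} + 4 \sqrt{2} \sin{\left(\frac{2 \theta^{2}}{3} - \frac{\theta}{2} + 1 \right)}\right)}{12}; value = - \frac{2 \sin{\left(\frac{13}{6} \right)}}{3} + \frac{2 \sin{\left(\frac{7}{6} \right)}}{3}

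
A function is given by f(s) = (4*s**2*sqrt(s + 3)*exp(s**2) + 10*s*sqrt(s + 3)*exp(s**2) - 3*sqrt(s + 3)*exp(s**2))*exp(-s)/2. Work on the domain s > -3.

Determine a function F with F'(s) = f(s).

f has the shape u'v + uv' for u = (s + 3)**(3/2) and v = exp(s**2 - s) — it is the derivative of the product u*v.
Check: d/ds[(s + 3)**(3/2)*exp(s**2 - s)] = 2*s**2*sqrt(s + 3)*exp(-s)*exp(s**2) + 5*s*sqrt(s + 3)*exp(-s)*exp(s**2) - 3*sqrt(s + 3)*exp(-s)*exp(s**2)/2, which equals f(s).

An antiderivative is F(s) = (s + 3)**(3/2)*exp(s**2 - s).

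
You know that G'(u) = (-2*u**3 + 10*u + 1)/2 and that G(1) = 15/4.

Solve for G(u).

G(u) = -u**4/4 + 5*u**2/2 + u/2 + 1

For G(u) to be correct, d/du[G] must agree with the stated G'(u) identically.
A general antiderivative is -u**4/4 + 5*u**2/2 + u/2 + C.
The condition gives C = 15/4 - (11/4) = 1.
So G(u) = -u**4/4 + 5*u**2/2 + u/2 + 1.
Check: d/du[-u**4/4 + 5*u**2/2 + u/2 + 1] = -u**3 + 5*u + 1/2, which equals G'(u).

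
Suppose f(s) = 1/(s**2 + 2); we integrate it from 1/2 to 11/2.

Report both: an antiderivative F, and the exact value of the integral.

Antiderivative: F(s) = sqrt(2)*atan(sqrt(2)*s/2)/2; value = -sqrt(2)*atan(sqrt(2)/4)/2 + sqrt(2)*atan(11*sqrt(2)/4)/2

Check any antiderivative F(s) by computing F'(s) and comparing it with f(s).
F(s) = sqrt(2)*atan(sqrt(2)*s/2)/2 is an antiderivative of f.
Check: d/ds[sqrt(2)*atan(sqrt(2)*s/2)/2] = 1/(s**2 + 2) = f(s).
F(11/2) = sqrt(2)*atan(11*sqrt(2)/4)/2; F(1/2) = sqrt(2)*atan(sqrt(2)/4)/2.
Integral = F(11/2) - F(1/2) = -sqrt(2)*atan(sqrt(2)/4)/2 + sqrt(2)*atan(11*sqrt(2)/4)/2.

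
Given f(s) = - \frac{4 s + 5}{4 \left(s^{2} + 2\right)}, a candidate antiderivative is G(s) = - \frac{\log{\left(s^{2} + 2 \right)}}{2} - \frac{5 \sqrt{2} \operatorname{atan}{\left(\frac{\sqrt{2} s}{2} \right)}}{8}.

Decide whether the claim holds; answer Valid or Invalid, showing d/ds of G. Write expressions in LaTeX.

Valid. The derivative of G reproduces f.

d/ds[G] = \frac{- 4 s - 5}{4 s^{2} + 8}
This equals f(s) exactly, so the claim holds.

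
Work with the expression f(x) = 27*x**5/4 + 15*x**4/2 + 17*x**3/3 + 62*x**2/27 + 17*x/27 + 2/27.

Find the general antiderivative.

The substitution u = -3*x**2/2 - 2*x/3 - 1/3 works: f is exactly (dF/du)*(du/dx) for that inner function.
Check: d/dx[(9*x**2 + 4*x + 2)**3/648] = 27*x**5/4 + 15*x**4/2 + 17*x**3/3 + 62*x**2/27 + 17*x/27 + 2/27 = f(x).

F(x) = (9*x**2 + 4*x + 2)**3/648 + C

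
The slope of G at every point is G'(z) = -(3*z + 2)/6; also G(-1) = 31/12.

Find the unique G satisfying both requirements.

Any candidate G(z) must reproduce the stated G'(z) exactly.
A general antiderivative is -z**2/4 - z/3 + 5/2 + C.
The condition gives C = 31/12 - (31/12) = 0.
So G(z) = (-3*z**2 - 4*z + 30)/12.
Check: d/dz[(-3*z**2 - 4*z + 30)/12] = -z/2 - 1/3, which equals G'(z).

G(z) = (-3*z**2 - 4*z + 30)/12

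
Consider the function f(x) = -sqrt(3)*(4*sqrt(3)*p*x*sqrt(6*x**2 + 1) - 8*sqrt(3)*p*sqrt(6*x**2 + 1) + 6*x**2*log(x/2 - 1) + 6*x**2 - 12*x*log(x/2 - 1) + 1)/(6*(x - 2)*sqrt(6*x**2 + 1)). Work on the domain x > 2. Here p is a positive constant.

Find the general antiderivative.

F(x) = -(12*p*x + sqrt(3)*sqrt(6*x**2 + 1)*log(x/2 - 1))/6 + C

Since d/dx undoes antidifferentiation here, F'(x) = f(x) is required of F(x).
Check: d/dx[-(12*p*x + sqrt(3)*sqrt(6*x**2 + 1)*log(x/2 - 1))/6] = (-12*p*x*sqrt(6*x**2 + 1) + 24*p*sqrt(6*x**2 + 1) - 6*sqrt(3)*x**2*log(x/2 - 1) - 6*sqrt(3)*x**2 + 12*sqrt(3)*x*log(x/2 - 1) - sqrt(3))/(6*x*sqrt(6*x**2 + 1) - 12*sqrt(6*x**2 + 1)), which equals f(x).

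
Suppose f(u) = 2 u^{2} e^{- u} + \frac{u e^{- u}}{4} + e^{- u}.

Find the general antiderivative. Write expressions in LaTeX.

Recognize the product-rule pattern: f = v'r + vr' with v = - 2 u^{2} - \frac{17 u}{4} - \frac{21}{4}, r = e^{- u}, so integration by parts undoes it.
Check: d/du[\frac{\left(- 8 u^{2} - 17 u - 21\right) e^{- u}}{4}] = \frac{\left(8 u^{2} + u + 4\right) e^{- u}}{4}, which equals f(u).

F(u) = \frac{\left(- 8 u^{2} - 17 u - 21\right) e^{- u}}{4} + C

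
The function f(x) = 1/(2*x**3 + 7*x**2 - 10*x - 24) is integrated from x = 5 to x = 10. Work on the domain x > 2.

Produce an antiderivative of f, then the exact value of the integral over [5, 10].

Factor the denominator ((x - 2)*(x + 4)*(2*x + 3)) and decompose: f = -4/(35*(2*x + 3)) + 1/(30*(x + 4)) + 1/(42*(x - 2)); each piece integrates to a log, atan, or power term.
F(x) = -(-5*log(x - 2) + 12*log(x + 3/2) - 7*log(x + 4))/210 is an antiderivative of f.
Check: d/dx[-(-5*log(x - 2) + 12*log(x + 3/2) - 7*log(x + 4))/210] = 1/(2*x**3 + 7*x**2 - 10*x - 24) = f(x).
F(10) = -2*log(23/2)/35 + log(8)/42 + log(14)/30; F(5) = -2*log(13/2)/35 + log(3)/42 + log(9)/30.
Integral = F(10) - F(5) = -2*log(23/2)/35 - log(9)/30 - log(3)/42 + log(8)/42 + log(14)/30 + 2*log(13/2)/35.

Antiderivative: F(x) = -(-5*log(x - 2) + 12*log(x + 3/2) - 7*log(x + 4))/210; value = -2*log(23/2)/35 - log(9)/30 - log(3)/42 + log(8)/42 + log(14)/30 + 2*log(13/2)/35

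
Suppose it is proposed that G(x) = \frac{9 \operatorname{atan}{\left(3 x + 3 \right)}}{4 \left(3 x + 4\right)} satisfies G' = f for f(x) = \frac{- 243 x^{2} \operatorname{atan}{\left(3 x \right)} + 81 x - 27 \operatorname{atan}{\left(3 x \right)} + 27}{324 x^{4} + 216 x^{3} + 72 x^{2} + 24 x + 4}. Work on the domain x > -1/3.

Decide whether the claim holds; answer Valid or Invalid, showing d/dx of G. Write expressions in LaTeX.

d/dx[G] = \frac{- 243 x^{2} \operatorname{atan}{\left(3 x + 3 \right)} - 486 x \operatorname{atan}{\left(3 x + 3 \right)} + 81 x - 270 \operatorname{atan}{\left(3 x + 3 \right)} + 108}{324 x^{4} + 1512 x^{3} + 2664 x^{2} + 2112 x + 640}
d/dx[G] - f(x) = \frac{19683 x^{6} \operatorname{atan}{\left(3 x \right)} - 19683 x^{6} \operatorname{atan}{\left(3 x + 3 \right)} + 91854 x^{5} \operatorname{atan}{\left(3 x \right)} - 52488 x^{5} \operatorname{atan}{\left(3 x + 3 \right)} + 164025 x^{4} \operatorname{atan}{\left(3 x \right)} - 52488 x^{4} \operatorname{atan}{\left(3 x + 3 \right)} - 19683 x^{4} + 138510 x^{3} \operatorname{atan}{\left(3 x \right)} - 24786 x^{3} \operatorname{atan}{\left(3 x + 3 \right)} - 56862 x^{3} + 56862 x^{2} \operatorname{atan}{\left(3 x \right)} - 8019 x^{2} \operatorname{atan}{\left(3 x + 3 \right)} - 58320 x^{2} + 14256 x \operatorname{atan}{\left(3 x \right)} - 2106 x \operatorname{atan}{\left(3 x + 3 \right)} - 26487 x + 4320 \operatorname{atan}{\left(3 x \right)} - 270 \operatorname{atan}{\left(3 x + 3 \right)} - 4212}{26244 x^{8} + 139968 x^{7} + 303264 x^{6} + 344088 x^{5} + 223236 x^{4} + 90072 x^{3} + 26856 x^{2} + 5952 x + 640} != 0.

Invalid: d/dx[G] - f = \frac{19683 x^{6} \operatorname{atan}{\left(3 x \right)} - 19683 x^{6} \operatorname{atan}{\left(3 x + 3 \right)} + 91854 x^{5} \operatorname{atan}{\left(3 x \right)} - 52488 x^{5} \operatorname{atan}{\left(3 x + 3 \right)} + 164025 x^{4} \operatorname{atan}{\left(3 x \right)} - 52488 x^{4} \operatorname{atan}{\left(3 x + 3 \right)} - 19683 x^{4} + 138510 x^{3} \operatorname{atan}{\left(3 x \right)} - 24786 x^{3} \operatorname{atan}{\left(3 x + 3 \right)} - 56862 x^{3} + 56862 x^{2} \operatorname{atan}{\left(3 x \right)} - 8019 x^{2} \operatorname{atan}{\left(3 x + 3 \right)} - 58320 x^{2} + 14256 x \operatorname{atan}{\left(3 x \right)} - 2106 x \operatorname{atan}{\left(3 x + 3 \right)} - 26487 x + 4320 \operatorname{atan}{\left(3 x \right)} - 270 \operatorname{atan}{\left(3 x + 3 \right)} - 4212}{26244 x^{8} + 139968 x^{7} + 303264 x^{6} + 344088 x^{5} + 223236 x^{4} + 90072 x^{3} + 26856 x^{2} + 5952 x + 640}, which is not 0.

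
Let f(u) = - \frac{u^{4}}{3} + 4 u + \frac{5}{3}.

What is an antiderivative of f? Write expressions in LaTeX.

An antiderivative is F(u) = - \frac{u \left(u^{4} - 30 u - 25\right)}{15}.

Integrate term by term and add the pieces.
Check: d/du[- \frac{u \left(u^{4} - 30 u - 25\right)}{15}] = - \frac{u^{4}}{3} + 4 u + \frac{5}{3} = f(u).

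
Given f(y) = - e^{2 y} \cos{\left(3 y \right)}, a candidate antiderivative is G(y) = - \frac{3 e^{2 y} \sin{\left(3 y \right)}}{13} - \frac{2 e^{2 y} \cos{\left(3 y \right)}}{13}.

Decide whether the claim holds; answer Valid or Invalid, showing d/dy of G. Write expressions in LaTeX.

Valid: G'(y) = f(y).

d/dy[G] = - e^{2 y} \cos{\left(3 y \right)}
This equals f(y) exactly, so the claim holds.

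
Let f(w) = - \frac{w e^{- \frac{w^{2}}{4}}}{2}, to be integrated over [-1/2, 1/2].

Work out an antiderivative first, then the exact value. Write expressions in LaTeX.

f matches the chain-rule pattern g'(h)*h' with inner function h(w) = - \frac{w^{2}}{4}; substituting u = h(w) collapses the integral.
F(w) = e^{- \frac{w^{2}}{4}} is an antiderivative of f.
Check: d/dw[e^{- \frac{w^{2}}{4}}] = - \frac{w e^{- \frac{w^{2}}{4}}}{2} = f(w).
F(1/2) = e^{- \frac{1}{16}}; F(-1/2) = e^{- \frac{1}{16}}.
Integral = F(1/2) - F(-1/2) = 0.

Antiderivative: F(w) = e^{- \frac{w^{2}}{4}}; value = 0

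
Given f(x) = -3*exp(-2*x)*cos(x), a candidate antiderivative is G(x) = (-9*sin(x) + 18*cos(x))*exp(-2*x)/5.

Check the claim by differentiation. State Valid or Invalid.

Invalid: d/dx[G] - f = -6*exp(-2*x)*cos(x), which is not 0.

d/dx[G] = -9*exp(-2*x)*cos(x)
d/dx[G] - f(x) = -6*exp(-2*x)*cos(x) != 0.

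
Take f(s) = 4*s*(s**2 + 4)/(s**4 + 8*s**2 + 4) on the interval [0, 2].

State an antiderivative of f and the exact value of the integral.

The substitution u = s**4/2 + 4*s**2 + 2 works: f is exactly (dF/du)*(du/ds) for that inner function.
F(s) = log(s**4/2 + 4*s**2 + 2) is an antiderivative of f.
Check: d/ds[log(s**4/2 + 4*s**2 + 2)] = (4*s**3 + 16*s)/(s**4 + 8*s**2 + 4), which equals f(s).
F(2) = log(26); F(0) = log(2).
Integral = F(2) - F(0) = -log(2) + log(26).

Antiderivative: F(s) = log(s**4/2 + 4*s**2 + 2); value = -log(2) + log(26)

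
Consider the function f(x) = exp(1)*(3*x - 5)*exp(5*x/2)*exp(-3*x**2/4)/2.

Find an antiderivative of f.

f matches the chain-rule pattern g'(h)*h' with inner function h(x) = -3*x**2/4 + 5*x/2 + 1; substituting u = h(x) collapses the integral.
Check: d/dx[-exp(1)*exp(5*x/2)*exp(-3*x**2/4)] = (3*exp(1)*x*exp(5*x/2) - 5*exp(1)*exp(5*x/2))*exp(-3*x**2/4)/2, which equals f(x).

An antiderivative is F(x) = -exp(1)*exp(5*x/2)*exp(-3*x**2/4).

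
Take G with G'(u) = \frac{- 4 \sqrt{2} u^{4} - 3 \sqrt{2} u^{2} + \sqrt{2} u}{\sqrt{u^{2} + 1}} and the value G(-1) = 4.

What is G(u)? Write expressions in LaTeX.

G(u) = - 3 \sqrt{2 u^{2} + 2} \left(\frac{u^{3}}{3} - \frac{1}{3}\right)

Recognize the product-rule pattern: G'(u) = v'r + vr' with v = - 3 \sqrt{2 u^{2} + 2}, r = \frac{u^{3}}{3} - \frac{1}{3}, so integration by parts undoes it.
A general antiderivative is - 3 \sqrt{2 u^{2} + 2} \left(\frac{u^{3}}{3} - \frac{1}{3}\right) + C.
The condition gives C = 4 - (4) = 0.
So G(u) = - 3 \sqrt{2 u^{2} + 2} \left(\frac{u^{3}}{3} - \frac{1}{3}\right).
Check: d/du[- 3 \sqrt{2 u^{2} + 2} \left(\frac{u^{3}}{3} - \frac{1}{3}\right)] = \frac{- 4 \sqrt{2} u^{4} - 3 \sqrt{2} u^{2} + \sqrt{2} u}{\sqrt{u^{2} + 1}} = G'(u).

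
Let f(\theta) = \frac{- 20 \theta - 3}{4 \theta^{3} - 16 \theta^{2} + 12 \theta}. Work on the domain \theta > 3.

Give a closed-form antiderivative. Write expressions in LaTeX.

Factor the denominator (4 \theta \left(\theta - 3\right) \left(\theta - 1\right)) and decompose: f = \frac{23}{8 \left(\theta - 1\right)} - \frac{21}{8 \left(\theta - 3\right)} - \frac{1}{4 \theta}; each piece integrates to a log, atan, or power term.
Check: d/d\theta[\frac{- 2 \log{\left(\theta \right)} - 21 \log{\left(\theta - 3 \right)} + 23 \log{\left(\theta - 1 \right)}}{8}] = \frac{- 20 \theta - 3}{4 \theta^{3} - 16 \theta^{2} + 12 \theta} = f(\theta).

An antiderivative is F(\theta) = \frac{- 2 \log{\left(\theta \right)} - 21 \log{\left(\theta - 3 \right)} + 23 \log{\left(\theta - 1 \right)}}{8}.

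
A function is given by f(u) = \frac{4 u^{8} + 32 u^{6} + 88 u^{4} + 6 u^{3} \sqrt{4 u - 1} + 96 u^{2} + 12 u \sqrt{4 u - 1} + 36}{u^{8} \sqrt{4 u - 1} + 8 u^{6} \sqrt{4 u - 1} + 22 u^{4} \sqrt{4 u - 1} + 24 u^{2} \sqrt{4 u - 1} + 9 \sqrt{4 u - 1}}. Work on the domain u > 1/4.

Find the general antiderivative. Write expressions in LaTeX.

F(u) = \frac{4 u^{4} \sqrt{4 u - 1} + 16 u^{2} \sqrt{4 u - 1} + 12 \sqrt{4 u - 1} - 3}{2 \left(u^{2} + 1\right) \left(u^{2} + 3\right)} + C

Check any antiderivative F(u) by computing F'(u) and comparing it with f(u).
Check: d/du[\frac{4 u^{4} \sqrt{4 u - 1} + 16 u^{2} \sqrt{4 u - 1} + 12 \sqrt{4 u - 1} - 3}{2 \left(u^{2} + 1\right) \left(u^{2} + 3\right)}] = \frac{4 u^{8} + 32 u^{6} + 88 u^{4} + 6 u^{3} \sqrt{4 u - 1} + 96 u^{2} + 12 u \sqrt{4 u - 1} + 36}{u^{8} \sqrt{4 u - 1} + 8 u^{6} \sqrt{4 u - 1} + 22 u^{4} \sqrt{4 u - 1} + 24 u^{2} \sqrt{4 u - 1} + 9 \sqrt{4 u - 1}} = f(u).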